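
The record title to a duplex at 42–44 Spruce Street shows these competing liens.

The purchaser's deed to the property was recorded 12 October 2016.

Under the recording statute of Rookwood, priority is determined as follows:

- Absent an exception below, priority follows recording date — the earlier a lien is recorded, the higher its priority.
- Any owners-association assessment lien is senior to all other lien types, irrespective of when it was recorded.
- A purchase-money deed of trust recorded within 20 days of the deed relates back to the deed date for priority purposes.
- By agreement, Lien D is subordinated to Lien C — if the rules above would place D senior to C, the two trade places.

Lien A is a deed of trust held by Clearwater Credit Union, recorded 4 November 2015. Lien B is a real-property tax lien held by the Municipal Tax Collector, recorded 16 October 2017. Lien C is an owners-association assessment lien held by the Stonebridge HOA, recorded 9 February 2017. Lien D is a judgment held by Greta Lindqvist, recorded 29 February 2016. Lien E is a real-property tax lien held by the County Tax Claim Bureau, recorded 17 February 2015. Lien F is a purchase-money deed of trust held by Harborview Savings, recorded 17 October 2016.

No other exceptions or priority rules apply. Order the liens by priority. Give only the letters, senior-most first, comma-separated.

C, E, A, D, F, B

Effective dates: F relates back to the deed date 12 October 2016.
C, as an owners-association assessment lien, has superpriority and ranks first.
The other liens, earliest effective date first: E (17 February 2015), A (4 November 2015), D (29 February 2016), F (12 October 2016), B (16 October 2017).
D is already junior to C, so the subordination agreement changes nothing.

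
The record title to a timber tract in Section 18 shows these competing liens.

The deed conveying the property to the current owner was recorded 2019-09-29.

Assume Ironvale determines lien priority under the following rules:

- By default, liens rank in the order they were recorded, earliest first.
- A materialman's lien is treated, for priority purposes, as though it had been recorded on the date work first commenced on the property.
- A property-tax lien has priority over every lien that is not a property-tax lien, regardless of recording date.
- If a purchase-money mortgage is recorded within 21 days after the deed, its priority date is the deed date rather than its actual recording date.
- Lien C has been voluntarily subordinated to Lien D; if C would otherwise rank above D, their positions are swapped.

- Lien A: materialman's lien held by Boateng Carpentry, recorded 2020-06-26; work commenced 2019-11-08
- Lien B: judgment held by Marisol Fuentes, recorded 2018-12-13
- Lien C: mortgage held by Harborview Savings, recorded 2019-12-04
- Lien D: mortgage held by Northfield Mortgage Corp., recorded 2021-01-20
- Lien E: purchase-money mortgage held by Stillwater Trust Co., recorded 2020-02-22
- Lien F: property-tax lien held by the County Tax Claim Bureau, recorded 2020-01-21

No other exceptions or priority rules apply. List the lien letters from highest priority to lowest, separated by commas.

F, B, A, D, E, C

Effective dates after the stated exceptions: A's effective date is 2019-11-08, when work began; E was recorded 146 days after the deed, outside the 21-day window, so it keeps its recording date.
As a property-tax lien, F is senior to every other lien.
Remaining liens by effective date: B (2018-12-13), A (2019-11-08), C (2019-12-04), E (2020-02-22), D (2021-01-20).
The subordination applies — C was senior to D — so C and D swap.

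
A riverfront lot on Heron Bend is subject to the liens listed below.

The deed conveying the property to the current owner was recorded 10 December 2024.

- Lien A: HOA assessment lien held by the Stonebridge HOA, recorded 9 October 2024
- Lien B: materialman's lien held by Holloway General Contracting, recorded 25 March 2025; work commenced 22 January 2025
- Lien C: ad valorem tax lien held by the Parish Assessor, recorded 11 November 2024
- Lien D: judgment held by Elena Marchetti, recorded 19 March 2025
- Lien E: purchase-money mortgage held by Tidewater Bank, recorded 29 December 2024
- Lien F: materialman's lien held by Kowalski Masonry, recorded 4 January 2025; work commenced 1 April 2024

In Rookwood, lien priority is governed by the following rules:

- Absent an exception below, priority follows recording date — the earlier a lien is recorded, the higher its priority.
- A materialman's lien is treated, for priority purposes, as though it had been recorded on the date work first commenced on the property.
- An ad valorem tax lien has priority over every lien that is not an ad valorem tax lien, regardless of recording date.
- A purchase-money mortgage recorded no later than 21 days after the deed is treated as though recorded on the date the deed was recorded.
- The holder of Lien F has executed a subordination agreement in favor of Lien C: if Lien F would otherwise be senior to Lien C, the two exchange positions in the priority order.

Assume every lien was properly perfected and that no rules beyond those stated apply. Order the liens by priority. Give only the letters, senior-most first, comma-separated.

C, F, A, E, B, D

Adjusting effective dates: B is treated as recorded 22 January 2025, the work-commencement date; E's effective date is the deed date, 10 December 2024; F's effective date is 1 April 2024, when work began.
C is an ad valorem tax lien and takes priority over every other lien.
The other liens, earliest effective date first: F (1 April 2024), A (9 October 2024), E (10 December 2024), B (22 January 2025), D (19 March 2025).
F is already junior to C, so the subordination agreement changes nothing.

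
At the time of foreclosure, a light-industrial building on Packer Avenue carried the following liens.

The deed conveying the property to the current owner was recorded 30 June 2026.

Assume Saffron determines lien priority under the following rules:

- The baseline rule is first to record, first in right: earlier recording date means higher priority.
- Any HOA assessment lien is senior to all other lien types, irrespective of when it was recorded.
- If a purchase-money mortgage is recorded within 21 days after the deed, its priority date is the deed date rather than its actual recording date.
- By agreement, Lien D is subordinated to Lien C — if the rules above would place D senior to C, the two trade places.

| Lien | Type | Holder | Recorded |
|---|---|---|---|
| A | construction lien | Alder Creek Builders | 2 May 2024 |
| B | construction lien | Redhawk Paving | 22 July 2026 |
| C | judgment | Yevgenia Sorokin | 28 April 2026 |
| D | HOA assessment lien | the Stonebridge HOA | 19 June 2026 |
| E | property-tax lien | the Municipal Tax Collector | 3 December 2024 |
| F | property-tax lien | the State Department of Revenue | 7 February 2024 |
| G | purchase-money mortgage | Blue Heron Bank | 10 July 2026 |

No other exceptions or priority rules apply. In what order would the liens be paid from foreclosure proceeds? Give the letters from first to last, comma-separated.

C, F, A, E, D, G, B

Adjusting effective dates: G's effective date is the deed date, 30 June 2026.
D is an HOA assessment lien, so it outranks all other liens regardless of date.
Among the remaining liens, by effective date: F (7 February 2024), A (2 May 2024), E (3 December 2024), C (28 April 2026), G (30 June 2026), B (22 July 2026).
D would otherwise be senior to C, so under the subordination agreement D and C exchange positions.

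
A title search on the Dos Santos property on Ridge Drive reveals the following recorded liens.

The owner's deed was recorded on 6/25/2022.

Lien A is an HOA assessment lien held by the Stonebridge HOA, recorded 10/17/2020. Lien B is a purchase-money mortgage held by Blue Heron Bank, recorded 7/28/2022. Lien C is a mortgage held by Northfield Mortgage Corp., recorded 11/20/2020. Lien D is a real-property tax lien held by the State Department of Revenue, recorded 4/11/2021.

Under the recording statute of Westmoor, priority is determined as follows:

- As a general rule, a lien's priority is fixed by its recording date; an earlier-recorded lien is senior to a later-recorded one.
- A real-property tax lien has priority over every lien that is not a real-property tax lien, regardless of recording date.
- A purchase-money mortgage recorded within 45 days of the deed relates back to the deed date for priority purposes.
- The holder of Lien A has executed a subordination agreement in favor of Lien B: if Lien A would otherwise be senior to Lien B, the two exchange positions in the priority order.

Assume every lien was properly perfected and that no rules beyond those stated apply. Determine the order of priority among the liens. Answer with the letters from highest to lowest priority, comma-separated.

D, B, C, A

Effective dates after the stated exceptions: B relates back to the deed date 6/25/2022.
As a real-property tax lien, D is senior to every other lien.
Ordering the rest by effective date: A (10/17/2020), C (11/20/2020), B (6/25/2022).
A is senior to B before the subordination, so the two trade places.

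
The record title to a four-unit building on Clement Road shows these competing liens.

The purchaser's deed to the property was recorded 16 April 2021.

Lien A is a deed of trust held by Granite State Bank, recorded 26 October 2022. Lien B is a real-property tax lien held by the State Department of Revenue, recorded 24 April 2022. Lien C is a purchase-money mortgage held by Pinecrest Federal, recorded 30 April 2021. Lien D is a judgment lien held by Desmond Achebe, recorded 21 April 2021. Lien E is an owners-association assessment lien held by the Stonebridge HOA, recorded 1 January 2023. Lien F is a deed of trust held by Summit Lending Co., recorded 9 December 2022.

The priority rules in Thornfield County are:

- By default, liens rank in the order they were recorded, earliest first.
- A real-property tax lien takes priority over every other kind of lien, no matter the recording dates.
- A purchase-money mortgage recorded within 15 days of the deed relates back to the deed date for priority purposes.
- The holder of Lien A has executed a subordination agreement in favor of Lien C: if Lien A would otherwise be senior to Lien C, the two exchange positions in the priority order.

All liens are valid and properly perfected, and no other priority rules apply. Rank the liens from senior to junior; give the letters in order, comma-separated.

B, C, D, A, F, E

Effective dates: C was recorded within the 15-day window, so its effective date is the deed date 16 April 2021.
B, as a real-property tax lien, has superpriority and ranks first.
Among the remaining liens, by effective date: C (16 April 2021), D (21 April 2021), A (26 October 2022), F (9 December 2022), E (1 January 2023).
Since A is not senior to C, the subordination leaves the order unchanged.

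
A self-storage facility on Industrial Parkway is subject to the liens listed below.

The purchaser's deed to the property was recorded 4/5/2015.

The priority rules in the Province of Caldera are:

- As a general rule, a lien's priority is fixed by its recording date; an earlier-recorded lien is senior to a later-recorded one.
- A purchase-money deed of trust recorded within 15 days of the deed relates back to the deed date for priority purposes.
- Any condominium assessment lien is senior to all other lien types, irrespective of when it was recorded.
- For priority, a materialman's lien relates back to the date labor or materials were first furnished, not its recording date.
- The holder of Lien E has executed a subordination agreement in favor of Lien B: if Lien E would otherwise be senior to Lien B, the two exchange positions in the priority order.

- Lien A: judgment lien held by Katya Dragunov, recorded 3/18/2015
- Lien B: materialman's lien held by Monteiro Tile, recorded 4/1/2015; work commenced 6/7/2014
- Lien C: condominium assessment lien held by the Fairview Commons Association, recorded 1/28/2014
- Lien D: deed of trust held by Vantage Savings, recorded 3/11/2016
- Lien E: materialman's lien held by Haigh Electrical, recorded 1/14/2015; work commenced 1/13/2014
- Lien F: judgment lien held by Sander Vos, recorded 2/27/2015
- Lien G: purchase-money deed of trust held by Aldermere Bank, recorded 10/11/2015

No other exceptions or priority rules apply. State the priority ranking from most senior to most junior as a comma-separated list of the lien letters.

C, B, E, F, A, G, D

Effective dates: B relates back to 6/7/2014 (work commenced); E's effective date is 1/13/2014, when work began; G was recorded 189 days after the deed — beyond 15 days — so no relation-back applies.
C is a condominium assessment lien and takes priority over every other lien.
The other liens, earliest effective date first: E (1/13/2014), B (6/7/2014), F (2/27/2015), A (3/18/2015), G (10/11/2015), D (3/11/2016).
E is senior to B before the subordination, so the two trade places.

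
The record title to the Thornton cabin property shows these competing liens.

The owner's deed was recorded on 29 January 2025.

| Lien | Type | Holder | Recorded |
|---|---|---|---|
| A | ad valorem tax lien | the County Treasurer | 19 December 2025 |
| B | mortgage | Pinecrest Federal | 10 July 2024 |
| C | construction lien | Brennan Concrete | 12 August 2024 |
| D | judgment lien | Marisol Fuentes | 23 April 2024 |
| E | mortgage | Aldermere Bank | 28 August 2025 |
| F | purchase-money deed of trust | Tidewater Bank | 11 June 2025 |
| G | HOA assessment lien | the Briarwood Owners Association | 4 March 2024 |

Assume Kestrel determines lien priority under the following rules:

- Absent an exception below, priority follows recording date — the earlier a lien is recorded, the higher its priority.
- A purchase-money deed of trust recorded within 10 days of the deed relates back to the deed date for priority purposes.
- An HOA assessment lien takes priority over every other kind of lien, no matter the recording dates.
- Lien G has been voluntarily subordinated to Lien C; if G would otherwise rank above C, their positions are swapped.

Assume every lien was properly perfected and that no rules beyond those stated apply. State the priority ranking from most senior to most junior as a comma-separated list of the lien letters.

Effective dates: F missed the 10-day window (133 days after the deed), so its recording date stands.
G, as an HOA assessment lien, has superpriority and ranks first.
The other liens, earliest effective date first: D (23 April 2024), B (10 July 2024), C (12 August 2024), F (11 June 2025), E (28 August 2025), A (19 December 2025).
G would otherwise be senior to C, so under the subordination agreement G and C exchange positions.

C, D, B, G, F, E, A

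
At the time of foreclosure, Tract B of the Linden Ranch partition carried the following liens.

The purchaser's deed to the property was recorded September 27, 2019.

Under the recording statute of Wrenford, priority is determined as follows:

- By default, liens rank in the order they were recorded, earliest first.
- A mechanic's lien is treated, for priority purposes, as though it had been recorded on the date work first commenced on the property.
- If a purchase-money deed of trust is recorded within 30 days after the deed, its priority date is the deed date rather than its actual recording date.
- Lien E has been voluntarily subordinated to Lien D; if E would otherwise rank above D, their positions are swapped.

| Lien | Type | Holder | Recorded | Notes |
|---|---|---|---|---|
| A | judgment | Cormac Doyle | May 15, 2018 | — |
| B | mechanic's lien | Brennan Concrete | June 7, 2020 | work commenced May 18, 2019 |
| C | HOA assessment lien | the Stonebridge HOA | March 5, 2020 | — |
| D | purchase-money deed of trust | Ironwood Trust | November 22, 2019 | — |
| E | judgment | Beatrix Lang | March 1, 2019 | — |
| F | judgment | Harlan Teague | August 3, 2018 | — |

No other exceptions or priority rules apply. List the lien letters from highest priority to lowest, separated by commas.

Adjusting effective dates: B's effective date is May 18, 2019, when work began; D was recorded 56 days after the deed — beyond 30 days — so no relation-back applies.
Sorted by effective date: A (May 15, 2018), F (August 3, 2018), E (March 1, 2019), B (May 18, 2019), D (November 22, 2019), C (March 5, 2020).
Because E would otherwise rank above D, the subordination swaps them.

A, F, D, B, E, C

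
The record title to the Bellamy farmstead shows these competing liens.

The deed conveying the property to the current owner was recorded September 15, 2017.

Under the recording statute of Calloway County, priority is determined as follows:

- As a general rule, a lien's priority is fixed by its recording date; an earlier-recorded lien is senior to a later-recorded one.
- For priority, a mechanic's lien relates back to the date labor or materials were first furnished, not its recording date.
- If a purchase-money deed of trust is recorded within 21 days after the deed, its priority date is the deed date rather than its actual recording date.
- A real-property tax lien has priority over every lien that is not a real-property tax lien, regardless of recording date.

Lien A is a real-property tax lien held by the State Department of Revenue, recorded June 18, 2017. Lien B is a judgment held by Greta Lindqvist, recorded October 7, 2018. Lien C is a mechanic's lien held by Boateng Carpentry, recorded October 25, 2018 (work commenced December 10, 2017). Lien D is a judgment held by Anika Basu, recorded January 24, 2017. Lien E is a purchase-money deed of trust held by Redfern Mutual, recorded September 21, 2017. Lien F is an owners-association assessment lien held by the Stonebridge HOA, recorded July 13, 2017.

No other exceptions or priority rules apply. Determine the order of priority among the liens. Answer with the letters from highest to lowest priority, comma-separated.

Effective dates: C's effective date is December 10, 2017, when work began; E's effective date is the deed date, September 15, 2017.
A, as a real-property tax lien, has superpriority and ranks first.
The other liens, earliest effective date first: D (January 24, 2017), F (July 13, 2017), E (September 15, 2017), C (December 10, 2017), B (October 7, 2018).

A, D, F, E, C, B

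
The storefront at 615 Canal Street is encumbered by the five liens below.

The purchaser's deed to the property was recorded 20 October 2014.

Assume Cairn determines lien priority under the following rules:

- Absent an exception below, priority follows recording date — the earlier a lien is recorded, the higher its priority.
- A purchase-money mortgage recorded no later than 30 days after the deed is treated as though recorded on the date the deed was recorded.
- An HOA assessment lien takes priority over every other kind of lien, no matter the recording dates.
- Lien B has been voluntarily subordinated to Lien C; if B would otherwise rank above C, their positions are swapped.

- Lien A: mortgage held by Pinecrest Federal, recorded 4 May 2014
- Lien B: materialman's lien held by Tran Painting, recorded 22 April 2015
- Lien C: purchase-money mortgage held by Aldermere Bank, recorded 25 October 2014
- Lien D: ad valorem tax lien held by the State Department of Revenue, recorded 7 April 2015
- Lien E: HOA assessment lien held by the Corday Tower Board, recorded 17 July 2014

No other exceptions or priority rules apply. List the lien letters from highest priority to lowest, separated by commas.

E, A, C, D, B

Effective dates: C relates back to the deed date 20 October 2014.
E is an HOA assessment lien, so it outranks all other liens regardless of date.
Remaining liens by effective date: A (4 May 2014), C (20 October 2014), D (7 April 2015), B (22 April 2015).
B already ranks below C; the subordination has no effect.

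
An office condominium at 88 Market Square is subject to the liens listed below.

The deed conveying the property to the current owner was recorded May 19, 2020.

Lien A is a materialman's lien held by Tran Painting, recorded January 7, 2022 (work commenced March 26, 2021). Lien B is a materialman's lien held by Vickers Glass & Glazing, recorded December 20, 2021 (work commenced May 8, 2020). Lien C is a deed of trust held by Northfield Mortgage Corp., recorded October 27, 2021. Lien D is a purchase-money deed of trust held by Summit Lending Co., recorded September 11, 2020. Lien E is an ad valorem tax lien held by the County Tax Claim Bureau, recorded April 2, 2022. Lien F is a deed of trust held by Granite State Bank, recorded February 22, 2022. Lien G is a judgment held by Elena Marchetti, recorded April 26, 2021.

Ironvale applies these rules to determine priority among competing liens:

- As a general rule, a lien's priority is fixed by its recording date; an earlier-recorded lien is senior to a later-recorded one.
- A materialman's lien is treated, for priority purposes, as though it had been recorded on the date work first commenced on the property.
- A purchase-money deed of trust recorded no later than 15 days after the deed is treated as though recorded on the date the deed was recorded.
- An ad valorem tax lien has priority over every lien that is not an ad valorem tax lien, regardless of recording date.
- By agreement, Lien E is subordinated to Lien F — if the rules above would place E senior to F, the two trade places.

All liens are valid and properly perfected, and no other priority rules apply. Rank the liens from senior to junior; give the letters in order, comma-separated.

F, B, D, A, G, C, E

First, effective dates: A relates back to March 26, 2021 (work commenced); B relates back to May 8, 2020 (work commenced); D was recorded 115 days after the deed, outside the 15-day window, so it keeps its recording date.
As an ad valorem tax lien, E is senior to every other lien.
Remaining liens by effective date: B (May 8, 2020), D (September 11, 2020), A (March 26, 2021), G (April 26, 2021), C (October 27, 2021), F (February 22, 2022).
E is senior to F before the subordination, so the two trade places.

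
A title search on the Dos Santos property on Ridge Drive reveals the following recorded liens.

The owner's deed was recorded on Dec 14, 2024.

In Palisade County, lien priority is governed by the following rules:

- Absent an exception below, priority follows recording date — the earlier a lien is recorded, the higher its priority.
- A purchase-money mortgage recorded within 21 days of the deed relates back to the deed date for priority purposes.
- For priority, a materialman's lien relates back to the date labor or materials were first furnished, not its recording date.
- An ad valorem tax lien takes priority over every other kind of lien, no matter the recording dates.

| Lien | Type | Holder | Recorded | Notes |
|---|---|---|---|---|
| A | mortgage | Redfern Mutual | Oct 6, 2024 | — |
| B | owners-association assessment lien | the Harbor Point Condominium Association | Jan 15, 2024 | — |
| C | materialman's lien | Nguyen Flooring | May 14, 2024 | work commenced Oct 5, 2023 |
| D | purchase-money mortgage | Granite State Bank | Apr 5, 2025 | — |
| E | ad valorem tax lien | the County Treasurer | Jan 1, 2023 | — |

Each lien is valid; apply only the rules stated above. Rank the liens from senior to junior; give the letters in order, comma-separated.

E, C, B, A, D

Effective dates after the stated exceptions: C is treated as recorded Oct 5, 2023, the work-commencement date; D was recorded 112 days after the deed — beyond 21 days — so no relation-back applies.
As an ad valorem tax lien, E is senior to every other lien.
Among the remaining liens, by effective date: C (Oct 5, 2023), B (Jan 15, 2024), A (Oct 6, 2024), D (Apr 5, 2025).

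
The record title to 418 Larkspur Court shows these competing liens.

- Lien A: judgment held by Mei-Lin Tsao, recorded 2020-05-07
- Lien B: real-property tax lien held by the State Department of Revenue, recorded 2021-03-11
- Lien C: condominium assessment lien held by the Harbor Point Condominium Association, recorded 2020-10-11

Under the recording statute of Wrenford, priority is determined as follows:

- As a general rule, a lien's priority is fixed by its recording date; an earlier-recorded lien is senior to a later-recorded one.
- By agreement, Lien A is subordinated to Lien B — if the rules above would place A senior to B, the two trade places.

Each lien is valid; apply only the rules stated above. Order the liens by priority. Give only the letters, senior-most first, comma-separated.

By effective date, earliest first: A (2020-05-07), C (2020-10-11), B (2021-03-11).
Because A would otherwise rank above B, the subordination swaps them.

B, C, A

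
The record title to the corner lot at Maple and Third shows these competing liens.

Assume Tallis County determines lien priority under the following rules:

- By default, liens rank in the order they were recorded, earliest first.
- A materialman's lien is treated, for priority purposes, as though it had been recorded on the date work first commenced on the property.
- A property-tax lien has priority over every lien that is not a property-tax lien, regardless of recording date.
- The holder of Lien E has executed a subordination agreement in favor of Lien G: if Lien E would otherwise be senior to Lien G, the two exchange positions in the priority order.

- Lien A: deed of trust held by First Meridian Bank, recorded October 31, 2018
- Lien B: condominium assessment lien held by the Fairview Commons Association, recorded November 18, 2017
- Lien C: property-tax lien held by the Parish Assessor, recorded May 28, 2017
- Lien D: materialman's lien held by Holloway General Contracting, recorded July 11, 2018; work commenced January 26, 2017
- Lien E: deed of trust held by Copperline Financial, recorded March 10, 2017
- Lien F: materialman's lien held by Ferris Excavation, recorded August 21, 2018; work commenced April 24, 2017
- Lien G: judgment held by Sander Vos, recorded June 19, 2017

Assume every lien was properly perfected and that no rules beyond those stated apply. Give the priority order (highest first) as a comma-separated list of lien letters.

Adjusting effective dates: D's effective date is January 26, 2017, when work began; F's effective date is April 24, 2017, when work began.
As a property-tax lien, C is senior to every other lien.
Among the remaining liens, by effective date: D (January 26, 2017), E (March 10, 2017), F (April 24, 2017), G (June 19, 2017), B (November 18, 2017), A (October 31, 2018).
Because E would otherwise rank above G, the subordination swaps them.

C, D, G, F, E, B, A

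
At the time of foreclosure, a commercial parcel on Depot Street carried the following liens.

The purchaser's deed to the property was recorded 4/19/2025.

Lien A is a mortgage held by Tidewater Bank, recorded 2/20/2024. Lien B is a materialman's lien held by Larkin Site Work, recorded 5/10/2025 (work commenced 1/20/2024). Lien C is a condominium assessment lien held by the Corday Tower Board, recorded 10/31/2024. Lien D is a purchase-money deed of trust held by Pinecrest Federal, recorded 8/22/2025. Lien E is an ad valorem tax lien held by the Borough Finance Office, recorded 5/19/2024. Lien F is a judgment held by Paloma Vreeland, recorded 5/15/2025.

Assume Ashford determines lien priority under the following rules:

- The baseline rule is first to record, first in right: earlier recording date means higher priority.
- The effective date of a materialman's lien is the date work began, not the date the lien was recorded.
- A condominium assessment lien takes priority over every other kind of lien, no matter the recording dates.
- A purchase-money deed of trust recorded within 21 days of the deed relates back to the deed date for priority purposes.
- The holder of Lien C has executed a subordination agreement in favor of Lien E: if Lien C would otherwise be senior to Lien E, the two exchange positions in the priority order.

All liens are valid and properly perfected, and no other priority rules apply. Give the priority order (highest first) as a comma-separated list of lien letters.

E, B, A, C, F, D

Effective dates: B's effective date is 1/20/2024, when work began; D was recorded 125 days after the deed — beyond 21 days — so no relation-back applies.
C is a condominium assessment lien and takes priority over every other lien.
Remaining liens by effective date: B (1/20/2024), A (2/20/2024), E (5/19/2024), F (5/15/2025), D (8/22/2025).
C is senior to E before the subordination, so the two trade places.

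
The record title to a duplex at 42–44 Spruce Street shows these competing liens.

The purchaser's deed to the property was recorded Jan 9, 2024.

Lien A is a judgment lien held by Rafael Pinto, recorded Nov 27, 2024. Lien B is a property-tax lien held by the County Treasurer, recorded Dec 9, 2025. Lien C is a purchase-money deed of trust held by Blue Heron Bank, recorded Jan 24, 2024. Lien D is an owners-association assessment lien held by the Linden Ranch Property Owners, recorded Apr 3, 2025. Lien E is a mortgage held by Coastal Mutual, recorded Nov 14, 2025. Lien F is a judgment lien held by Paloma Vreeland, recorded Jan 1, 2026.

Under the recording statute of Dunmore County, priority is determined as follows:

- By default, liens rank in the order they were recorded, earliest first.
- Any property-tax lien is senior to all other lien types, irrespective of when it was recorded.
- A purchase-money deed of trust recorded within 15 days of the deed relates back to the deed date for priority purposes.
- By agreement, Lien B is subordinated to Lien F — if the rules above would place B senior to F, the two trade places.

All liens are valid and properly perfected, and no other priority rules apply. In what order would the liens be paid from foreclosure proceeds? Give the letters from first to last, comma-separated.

Adjusting effective dates: C relates back to the deed date Jan 9, 2024.
B is a property-tax lien, so it outranks all other liens regardless of date.
Remaining liens by effective date: C (Jan 9, 2024), A (Nov 27, 2024), D (Apr 3, 2025), E (Nov 14, 2025), F (Jan 1, 2026).
B would otherwise be senior to F, so under the subordination agreement B and F exchange positions.

F, C, A, D, E, B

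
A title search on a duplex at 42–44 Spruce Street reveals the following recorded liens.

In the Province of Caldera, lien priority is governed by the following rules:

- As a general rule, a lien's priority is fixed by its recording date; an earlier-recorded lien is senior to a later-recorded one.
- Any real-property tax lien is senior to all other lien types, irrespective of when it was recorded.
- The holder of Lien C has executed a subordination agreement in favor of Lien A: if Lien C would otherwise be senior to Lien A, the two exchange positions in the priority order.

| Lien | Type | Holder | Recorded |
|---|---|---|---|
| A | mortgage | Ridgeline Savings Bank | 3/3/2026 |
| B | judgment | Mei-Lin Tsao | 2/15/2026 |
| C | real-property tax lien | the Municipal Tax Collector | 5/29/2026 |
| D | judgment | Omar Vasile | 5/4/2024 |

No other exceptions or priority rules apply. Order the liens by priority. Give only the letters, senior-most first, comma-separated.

As a real-property tax lien, C is senior to every other lien.
Remaining liens by effective date: D (5/4/2024), B (2/15/2026), A (3/3/2026).
Because C would otherwise rank above A, the subordination swaps them.

A, D, B, C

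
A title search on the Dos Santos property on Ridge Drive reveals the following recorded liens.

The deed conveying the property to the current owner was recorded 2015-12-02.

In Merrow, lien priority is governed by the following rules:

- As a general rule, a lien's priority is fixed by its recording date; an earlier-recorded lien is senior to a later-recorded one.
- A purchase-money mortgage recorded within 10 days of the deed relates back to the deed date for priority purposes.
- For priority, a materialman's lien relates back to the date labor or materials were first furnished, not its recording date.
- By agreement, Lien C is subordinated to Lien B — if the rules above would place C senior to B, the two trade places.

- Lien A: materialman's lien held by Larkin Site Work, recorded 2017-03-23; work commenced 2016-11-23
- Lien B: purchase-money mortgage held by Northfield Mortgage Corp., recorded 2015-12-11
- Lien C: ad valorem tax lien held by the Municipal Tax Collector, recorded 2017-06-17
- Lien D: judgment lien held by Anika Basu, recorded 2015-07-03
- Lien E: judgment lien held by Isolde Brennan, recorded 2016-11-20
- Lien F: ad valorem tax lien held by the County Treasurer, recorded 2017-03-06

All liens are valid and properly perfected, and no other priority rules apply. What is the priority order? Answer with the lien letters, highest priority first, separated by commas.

Effective dates after the stated exceptions: A relates back to 2016-11-23 (work commenced); B was recorded within the 10-day window, so its effective date is the deed date 2015-12-02.
By effective date, earliest first: D (2015-07-03), B (2015-12-02), E (2016-11-20), A (2016-11-23), F (2017-03-06), C (2017-06-17).
Since C is not senior to B, the subordination leaves the order unchanged.

D, B, E, A, F, C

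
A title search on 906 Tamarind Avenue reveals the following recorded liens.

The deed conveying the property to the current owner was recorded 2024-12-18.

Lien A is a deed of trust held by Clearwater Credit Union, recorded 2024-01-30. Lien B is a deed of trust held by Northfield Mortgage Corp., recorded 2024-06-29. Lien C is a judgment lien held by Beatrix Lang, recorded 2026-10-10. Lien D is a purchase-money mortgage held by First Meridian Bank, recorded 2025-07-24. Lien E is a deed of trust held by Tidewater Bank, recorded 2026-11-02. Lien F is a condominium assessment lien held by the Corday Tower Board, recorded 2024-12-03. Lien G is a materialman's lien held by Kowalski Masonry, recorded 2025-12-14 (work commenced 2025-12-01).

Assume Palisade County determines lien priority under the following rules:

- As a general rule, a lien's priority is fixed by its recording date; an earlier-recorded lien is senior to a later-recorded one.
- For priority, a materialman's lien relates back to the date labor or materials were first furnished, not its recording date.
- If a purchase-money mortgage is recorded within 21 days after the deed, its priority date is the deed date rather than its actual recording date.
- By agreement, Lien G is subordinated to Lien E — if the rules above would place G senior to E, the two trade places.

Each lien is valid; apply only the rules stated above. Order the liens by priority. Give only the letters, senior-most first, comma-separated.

A, B, F, D, E, C, G

Effective dates after the stated exceptions: D was recorded 218 days after the deed — beyond 21 days — so no relation-back applies; G's effective date is 2025-12-01, when work began.
By effective date, earliest first: A (2024-01-30), B (2024-06-29), F (2024-12-03), D (2025-07-24), G (2025-12-01), C (2026-10-10), E (2026-11-02).
G is senior to E before the subordination, so the two trade places.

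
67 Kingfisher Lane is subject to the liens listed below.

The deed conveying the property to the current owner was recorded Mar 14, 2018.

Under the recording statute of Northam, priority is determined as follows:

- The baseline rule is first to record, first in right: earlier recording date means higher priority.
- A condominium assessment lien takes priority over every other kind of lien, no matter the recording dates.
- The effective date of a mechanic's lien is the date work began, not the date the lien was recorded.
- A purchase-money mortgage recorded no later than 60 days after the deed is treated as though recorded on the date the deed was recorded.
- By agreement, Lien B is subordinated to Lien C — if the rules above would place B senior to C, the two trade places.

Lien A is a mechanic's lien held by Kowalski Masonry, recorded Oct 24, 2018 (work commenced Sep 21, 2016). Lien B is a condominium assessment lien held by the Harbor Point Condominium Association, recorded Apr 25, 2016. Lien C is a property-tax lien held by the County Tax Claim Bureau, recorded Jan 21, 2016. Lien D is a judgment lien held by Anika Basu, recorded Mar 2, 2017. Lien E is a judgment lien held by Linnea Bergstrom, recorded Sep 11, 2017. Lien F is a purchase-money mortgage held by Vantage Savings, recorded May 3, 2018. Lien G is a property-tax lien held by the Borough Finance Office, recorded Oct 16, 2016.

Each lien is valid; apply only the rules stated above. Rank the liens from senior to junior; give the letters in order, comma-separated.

C, B, A, G, D, E, F

Effective dates: A relates back to Sep 21, 2016 (work commenced); F's effective date is the deed date, Mar 14, 2018.
B is a condominium assessment lien, so it outranks all other liens regardless of date.
Remaining liens by effective date: C (Jan 21, 2016), A (Sep 21, 2016), G (Oct 16, 2016), D (Mar 2, 2017), E (Sep 11, 2017), F (Mar 14, 2018).
The subordination applies — B was senior to C — so B and C swap.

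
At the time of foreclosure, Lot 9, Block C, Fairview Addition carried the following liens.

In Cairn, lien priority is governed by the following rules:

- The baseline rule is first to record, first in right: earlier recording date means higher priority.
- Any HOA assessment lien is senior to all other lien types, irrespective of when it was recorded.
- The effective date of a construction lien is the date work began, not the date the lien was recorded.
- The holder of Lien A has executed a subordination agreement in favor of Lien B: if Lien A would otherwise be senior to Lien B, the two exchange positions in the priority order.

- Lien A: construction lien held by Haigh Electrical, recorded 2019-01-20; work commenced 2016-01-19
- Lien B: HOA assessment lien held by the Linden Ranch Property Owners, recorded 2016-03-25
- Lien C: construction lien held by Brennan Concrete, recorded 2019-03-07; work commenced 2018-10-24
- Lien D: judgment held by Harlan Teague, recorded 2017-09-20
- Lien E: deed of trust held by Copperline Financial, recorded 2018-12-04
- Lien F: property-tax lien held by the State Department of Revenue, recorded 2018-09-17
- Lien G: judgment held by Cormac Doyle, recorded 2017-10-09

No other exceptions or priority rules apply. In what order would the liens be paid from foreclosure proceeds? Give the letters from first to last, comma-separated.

First, effective dates: A relates back to 2016-01-19 (work commenced); C's effective date is 2018-10-24, when work began.
B is an HOA assessment lien and takes priority over every other lien.
Remaining liens by effective date: A (2016-01-19), D (2017-09-20), G (2017-10-09), F (2018-09-17), C (2018-10-24), E (2018-12-04).
Since A is not senior to B, the subordination leaves the order unchanged.

B, A, D, G, F, C, E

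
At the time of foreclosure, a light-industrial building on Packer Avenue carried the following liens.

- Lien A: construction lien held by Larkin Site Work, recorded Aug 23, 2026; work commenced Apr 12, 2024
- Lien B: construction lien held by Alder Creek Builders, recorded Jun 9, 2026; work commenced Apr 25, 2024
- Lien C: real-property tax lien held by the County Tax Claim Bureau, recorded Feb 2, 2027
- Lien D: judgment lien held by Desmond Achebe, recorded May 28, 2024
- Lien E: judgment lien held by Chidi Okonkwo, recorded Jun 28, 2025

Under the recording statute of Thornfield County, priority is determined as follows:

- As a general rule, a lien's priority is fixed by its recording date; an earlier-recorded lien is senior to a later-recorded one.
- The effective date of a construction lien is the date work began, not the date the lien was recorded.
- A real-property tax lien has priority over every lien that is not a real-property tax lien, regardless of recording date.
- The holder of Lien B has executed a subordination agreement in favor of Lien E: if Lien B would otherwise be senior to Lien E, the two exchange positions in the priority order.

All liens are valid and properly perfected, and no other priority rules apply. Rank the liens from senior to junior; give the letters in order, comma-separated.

Effective dates: A relates back to Apr 12, 2024 (work commenced); B relates back to Apr 25, 2024 (work commenced).
As a real-property tax lien, C is senior to every other lien.
Remaining liens by effective date: A (Apr 12, 2024), B (Apr 25, 2024), D (May 28, 2024), E (Jun 28, 2025).
The subordination applies — B was senior to E — so B and E swap.

C, A, E, D, B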